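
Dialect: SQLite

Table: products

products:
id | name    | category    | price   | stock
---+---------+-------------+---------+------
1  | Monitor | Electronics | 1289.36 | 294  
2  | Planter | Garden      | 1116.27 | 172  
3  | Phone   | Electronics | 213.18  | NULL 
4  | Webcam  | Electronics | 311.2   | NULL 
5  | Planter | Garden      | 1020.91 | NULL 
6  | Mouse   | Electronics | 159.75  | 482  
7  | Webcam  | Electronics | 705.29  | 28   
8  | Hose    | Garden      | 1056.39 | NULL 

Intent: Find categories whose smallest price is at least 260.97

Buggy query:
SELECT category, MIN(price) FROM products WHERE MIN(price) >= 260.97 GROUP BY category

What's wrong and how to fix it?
Bug: Aggregates like MIN are computed per group after WHERE runs

Fix: Replace WHERE with HAVING after the GROUP BY

Corrected query:
SELECT category, MIN(price) FROM products GROUP BY category HAVING MIN(price) >= 260.97

Result:
category | MIN(price)
---------+-----------
Garden   | 1020.91   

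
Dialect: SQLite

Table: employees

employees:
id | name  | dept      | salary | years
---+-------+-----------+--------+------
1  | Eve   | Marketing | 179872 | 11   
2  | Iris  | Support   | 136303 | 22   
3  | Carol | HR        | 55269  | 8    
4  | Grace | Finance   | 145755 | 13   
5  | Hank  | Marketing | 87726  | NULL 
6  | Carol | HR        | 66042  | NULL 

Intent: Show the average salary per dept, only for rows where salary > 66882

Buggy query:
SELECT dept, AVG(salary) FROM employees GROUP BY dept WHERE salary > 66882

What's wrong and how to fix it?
Bug: WHERE cannot follow GROUP BY

Fix: Move the WHERE clause before GROUP BY

Corrected query:
SELECT dept, AVG(salary) FROM employees WHERE salary > 66882 GROUP BY dept

Result:
dept      | AVG(salary)
----------+------------
Finance   | 145755     
Marketing | 133799     
Support   | 136303     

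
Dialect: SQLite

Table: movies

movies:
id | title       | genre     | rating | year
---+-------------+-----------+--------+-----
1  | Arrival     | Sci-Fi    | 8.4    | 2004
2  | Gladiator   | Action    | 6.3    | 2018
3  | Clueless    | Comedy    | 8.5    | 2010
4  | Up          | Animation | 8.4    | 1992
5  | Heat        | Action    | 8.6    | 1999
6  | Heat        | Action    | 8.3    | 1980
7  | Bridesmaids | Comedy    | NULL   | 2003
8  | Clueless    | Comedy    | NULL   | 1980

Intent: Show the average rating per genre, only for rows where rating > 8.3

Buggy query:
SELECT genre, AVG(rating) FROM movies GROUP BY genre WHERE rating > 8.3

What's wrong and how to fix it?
Bug: WHERE cannot follow GROUP BY

Fix: Move the WHERE clause before GROUP BY

Corrected query:
SELECT genre, AVG(rating) FROM movies WHERE rating > 8.3 GROUP BY genre

Result:
genre     | AVG(rating)
----------+------------
Action    | 8.6        
Animation | 8.4        
Comedy    | 8.5        
Sci-Fi    | 8.4        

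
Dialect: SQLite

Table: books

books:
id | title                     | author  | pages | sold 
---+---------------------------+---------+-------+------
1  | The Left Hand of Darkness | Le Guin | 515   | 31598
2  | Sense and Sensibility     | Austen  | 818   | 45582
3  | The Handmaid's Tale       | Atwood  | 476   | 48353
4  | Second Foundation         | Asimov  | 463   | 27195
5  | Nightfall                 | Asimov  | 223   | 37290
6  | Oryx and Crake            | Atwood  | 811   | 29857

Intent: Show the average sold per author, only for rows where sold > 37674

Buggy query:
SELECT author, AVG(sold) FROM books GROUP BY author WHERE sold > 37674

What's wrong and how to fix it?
Bug: Row-level WHERE must come before GROUP BY in the clause order

Fix: Place WHERE between FROM and GROUP BY

Corrected query:
SELECT author, AVG(sold) FROM books WHERE sold > 37674 GROUP BY author

Result:
author | AVG(sold)
-------+----------
Atwood | 48353    
Austen | 45582    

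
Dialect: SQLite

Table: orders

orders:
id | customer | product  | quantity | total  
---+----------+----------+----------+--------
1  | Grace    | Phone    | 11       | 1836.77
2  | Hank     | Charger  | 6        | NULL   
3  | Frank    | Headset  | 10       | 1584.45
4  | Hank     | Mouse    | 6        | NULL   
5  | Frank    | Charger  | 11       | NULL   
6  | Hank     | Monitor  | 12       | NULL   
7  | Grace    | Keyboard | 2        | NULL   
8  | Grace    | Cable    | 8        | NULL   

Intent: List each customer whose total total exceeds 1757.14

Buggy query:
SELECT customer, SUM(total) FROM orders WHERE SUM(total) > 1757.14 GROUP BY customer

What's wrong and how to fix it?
Bug: SUM(total) is an aggregate, but WHERE filters rows before aggregation

Fix: Use HAVING (which filters groups after aggregation) instead of WHERE

Corrected query:
SELECT customer, SUM(total) FROM orders GROUP BY customer HAVING SUM(total) > 1757.14

Result:
customer | SUM(total)
---------+-----------
Grace    | 1836.77   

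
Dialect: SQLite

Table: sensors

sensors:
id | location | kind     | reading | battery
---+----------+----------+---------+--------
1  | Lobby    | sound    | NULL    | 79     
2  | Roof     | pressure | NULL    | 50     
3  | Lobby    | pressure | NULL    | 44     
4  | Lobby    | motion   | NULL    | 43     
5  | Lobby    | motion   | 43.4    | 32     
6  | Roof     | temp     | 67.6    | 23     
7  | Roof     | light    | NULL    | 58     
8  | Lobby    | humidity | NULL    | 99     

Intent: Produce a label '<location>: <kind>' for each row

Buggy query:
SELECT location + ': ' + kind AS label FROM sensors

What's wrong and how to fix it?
Bug: '+' is numeric addition; on text columns SQLite converts them to 0 instead of concatenating

Fix: Use the || operator for string concatenation

Corrected query:
SELECT location || ': ' || kind AS label FROM sensors

Result:
label          
---------------
Lobby: sound   
Roof: pressure 
Lobby: pressure
Lobby: motion  
Lobby: motion  
Roof: temp     
Roof: light    
Lobby: humidity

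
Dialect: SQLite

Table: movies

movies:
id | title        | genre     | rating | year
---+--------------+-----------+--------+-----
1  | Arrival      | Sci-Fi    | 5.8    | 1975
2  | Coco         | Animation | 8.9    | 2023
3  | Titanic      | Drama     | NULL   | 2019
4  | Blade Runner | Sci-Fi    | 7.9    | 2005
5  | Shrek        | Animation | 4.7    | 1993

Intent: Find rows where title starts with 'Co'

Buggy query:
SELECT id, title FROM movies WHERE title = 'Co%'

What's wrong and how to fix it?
Bug: Wildcards only work with LIKE; '=' treats '%' as a literal character

Fix: Use LIKE for wildcard pattern matching

Corrected query:
SELECT id, title FROM movies WHERE title LIKE 'Co%'

Result:
id | title
---+------
2  | Coco 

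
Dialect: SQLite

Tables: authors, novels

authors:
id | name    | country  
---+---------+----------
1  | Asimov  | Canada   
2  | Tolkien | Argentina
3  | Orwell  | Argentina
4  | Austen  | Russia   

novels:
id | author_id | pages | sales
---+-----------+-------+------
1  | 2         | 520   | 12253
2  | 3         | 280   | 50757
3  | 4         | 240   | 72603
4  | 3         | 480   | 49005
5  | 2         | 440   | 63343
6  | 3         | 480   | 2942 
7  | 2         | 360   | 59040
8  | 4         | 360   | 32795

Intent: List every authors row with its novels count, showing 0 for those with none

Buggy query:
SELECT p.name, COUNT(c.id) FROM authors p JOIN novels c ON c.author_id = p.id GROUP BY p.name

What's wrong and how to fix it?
Bug: INNER JOIN drops authors rows that have no matching novels rows

Fix: Use LEFT JOIN so parents without children still appear (COUNT(c.id) gives 0)

Corrected query:
SELECT p.name, COUNT(c.id) FROM authors p LEFT JOIN novels c ON c.author_id = p.id GROUP BY p.name

Result:
name    | COUNT(c.id)
--------+------------
Asimov  | 0          
Austen  | 2          
Orwell  | 3          
Tolkien | 3          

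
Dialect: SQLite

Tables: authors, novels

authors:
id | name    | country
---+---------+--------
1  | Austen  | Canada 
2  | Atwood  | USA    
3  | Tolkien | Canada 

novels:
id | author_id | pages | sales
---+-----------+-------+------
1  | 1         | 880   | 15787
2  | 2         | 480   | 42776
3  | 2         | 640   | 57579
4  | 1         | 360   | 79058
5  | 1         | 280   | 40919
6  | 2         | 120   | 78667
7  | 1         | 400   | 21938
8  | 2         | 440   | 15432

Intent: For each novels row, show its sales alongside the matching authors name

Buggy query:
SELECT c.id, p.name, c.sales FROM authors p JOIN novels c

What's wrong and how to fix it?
Bug: JOIN with no ON clause produces a cartesian product; every novels row pairs with every authors row

Fix: Add ON c.author_id = p.id to the JOIN

Corrected query:
SELECT c.id, p.name, c.sales FROM authors p JOIN novels c ON c.author_id = p.id

Result:
id | name   | sales
---+--------+------
1  | Austen | 15787
2  | Atwood | 42776
3  | Atwood | 57579
4  | Austen | 79058
5  | Austen | 40919
6  | Atwood | 78667
7  | Austen | 21938
8  | Atwood | 15432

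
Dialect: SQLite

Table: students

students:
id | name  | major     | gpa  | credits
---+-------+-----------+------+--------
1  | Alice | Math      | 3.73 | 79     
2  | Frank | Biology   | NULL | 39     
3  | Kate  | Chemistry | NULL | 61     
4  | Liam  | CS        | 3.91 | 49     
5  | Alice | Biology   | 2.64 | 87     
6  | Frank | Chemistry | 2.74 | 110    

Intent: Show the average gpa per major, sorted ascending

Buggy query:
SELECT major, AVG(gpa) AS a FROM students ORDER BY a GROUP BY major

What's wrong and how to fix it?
Bug: ORDER BY appears before GROUP BY; SQL clause order requires GROUP BY first

Fix: Reorder: SELECT … FROM … GROUP BY … ORDER BY …

Corrected query:
SELECT major, AVG(gpa) AS a FROM students GROUP BY major ORDER BY a

Result:
major     | a   
----------+-----
Biology   | 2.64
Chemistry | 2.74
Math      | 3.73
CS        | 3.91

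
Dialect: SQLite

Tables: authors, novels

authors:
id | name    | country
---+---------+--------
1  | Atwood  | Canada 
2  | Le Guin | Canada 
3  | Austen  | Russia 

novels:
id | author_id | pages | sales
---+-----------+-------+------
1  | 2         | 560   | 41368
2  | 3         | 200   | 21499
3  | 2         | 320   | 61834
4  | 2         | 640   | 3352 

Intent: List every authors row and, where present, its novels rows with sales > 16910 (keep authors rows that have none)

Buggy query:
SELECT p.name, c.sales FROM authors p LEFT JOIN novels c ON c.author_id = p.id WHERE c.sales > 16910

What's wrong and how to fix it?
Bug: Filtering c.sales in WHERE discards the NULL rows produced by LEFT JOIN, turning it into an inner join

Fix: Put 'c.sales > 16910' in the JOIN's ON clause instead of WHERE

Corrected query:
SELECT p.name, c.sales FROM authors p LEFT JOIN novels c ON c.author_id = p.id AND c.sales > 16910

Result:
name    | sales
--------+------
Atwood  | NULL 
Le Guin | 41368
Le Guin | 61834
Austen  | 21499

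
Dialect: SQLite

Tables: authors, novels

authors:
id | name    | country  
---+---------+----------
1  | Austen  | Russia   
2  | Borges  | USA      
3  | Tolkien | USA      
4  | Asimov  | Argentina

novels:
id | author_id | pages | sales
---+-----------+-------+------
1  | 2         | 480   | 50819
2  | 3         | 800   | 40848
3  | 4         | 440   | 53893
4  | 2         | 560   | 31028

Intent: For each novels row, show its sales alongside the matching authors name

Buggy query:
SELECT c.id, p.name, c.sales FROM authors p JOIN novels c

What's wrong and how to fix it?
Bug: Missing join condition: each novels row is matched to all authors rows instead of just its own

Fix: Add ON c.author_id = p.id to the JOIN

Corrected query:
SELECT c.id, p.name, c.sales FROM authors p JOIN novels c ON c.author_id = p.id

Result:
id | name    | sales
---+---------+------
1  | Borges  | 50819
2  | Tolkien | 40848
3  | Asimov  | 53893
4  | Borges  | 31028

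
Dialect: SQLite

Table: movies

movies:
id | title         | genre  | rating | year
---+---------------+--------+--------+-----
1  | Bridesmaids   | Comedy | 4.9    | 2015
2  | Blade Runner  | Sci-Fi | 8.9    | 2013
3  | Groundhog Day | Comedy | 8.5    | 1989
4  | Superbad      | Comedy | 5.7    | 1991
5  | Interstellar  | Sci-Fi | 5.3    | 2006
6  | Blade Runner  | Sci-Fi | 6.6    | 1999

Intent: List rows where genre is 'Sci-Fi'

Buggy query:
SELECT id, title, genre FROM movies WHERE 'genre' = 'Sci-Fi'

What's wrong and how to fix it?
Bug: Single quotes denote string literals in SQL; the column name is being compared as a constant string

Fix: Reference the column as genre without single quotes

Corrected query:
SELECT id, title, genre FROM movies WHERE genre = 'Sci-Fi'

Result:
id | title        | genre 
---+--------------+-------
2  | Blade Runner | Sci-Fi
5  | Interstellar | Sci-Fi
6  | Blade Runner | Sci-Fi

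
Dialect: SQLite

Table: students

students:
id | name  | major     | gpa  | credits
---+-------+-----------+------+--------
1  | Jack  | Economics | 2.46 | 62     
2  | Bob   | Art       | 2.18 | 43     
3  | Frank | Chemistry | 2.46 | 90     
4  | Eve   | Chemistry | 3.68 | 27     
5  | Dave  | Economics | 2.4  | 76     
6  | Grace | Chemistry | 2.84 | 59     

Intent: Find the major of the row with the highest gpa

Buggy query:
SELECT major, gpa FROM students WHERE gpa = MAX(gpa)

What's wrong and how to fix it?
Bug: MAX(gpa) is an aggregate and cannot be used directly in WHERE

Fix: Use a subquery: WHERE gpa = (SELECT MAX(gpa) FROM students)

Corrected query:
SELECT major, gpa FROM students WHERE gpa = (SELECT MAX(gpa) FROM students)

Result:
major     | gpa 
----------+-----
Chemistry | 3.68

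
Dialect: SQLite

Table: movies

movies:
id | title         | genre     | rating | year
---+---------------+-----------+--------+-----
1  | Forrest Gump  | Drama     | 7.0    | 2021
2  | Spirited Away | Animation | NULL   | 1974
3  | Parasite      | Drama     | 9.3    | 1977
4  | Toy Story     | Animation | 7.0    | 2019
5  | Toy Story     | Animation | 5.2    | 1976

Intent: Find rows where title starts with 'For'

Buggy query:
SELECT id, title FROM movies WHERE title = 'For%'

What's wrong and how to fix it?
Bug: Wildcards only work with LIKE; '=' treats '%' as a literal character

Fix: Use LIKE for wildcard pattern matching

Corrected query:
SELECT id, title FROM movies WHERE title LIKE 'For%'

Result:
id | title       
---+-------------
1  | Forrest Gump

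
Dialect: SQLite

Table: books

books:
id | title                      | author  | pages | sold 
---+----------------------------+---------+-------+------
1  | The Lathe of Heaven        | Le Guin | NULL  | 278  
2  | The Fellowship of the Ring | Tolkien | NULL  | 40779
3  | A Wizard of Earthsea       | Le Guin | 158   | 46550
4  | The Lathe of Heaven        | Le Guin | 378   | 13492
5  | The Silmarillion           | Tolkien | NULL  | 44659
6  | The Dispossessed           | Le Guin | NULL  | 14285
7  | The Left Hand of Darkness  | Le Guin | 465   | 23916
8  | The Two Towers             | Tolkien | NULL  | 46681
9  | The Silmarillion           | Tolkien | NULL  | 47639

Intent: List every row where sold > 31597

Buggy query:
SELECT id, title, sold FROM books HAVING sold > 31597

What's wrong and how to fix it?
Bug: HAVING filters the output of aggregation, but this query has no GROUP BY and no aggregate functions, so SQLite rejects it (HAVING clause on a non-aggregate query); the condition here is per row

Fix: Use WHERE for row-level filtering

Corrected query:
SELECT id, title, sold FROM books WHERE sold > 31597

Result:
id | title                      | sold 
---+----------------------------+------
2  | The Fellowship of the Ring | 40779
3  | A Wizard of Earthsea       | 46550
5  | The Silmarillion           | 44659
8  | The Two Towers             | 46681
9  | The Silmarillion           | 47639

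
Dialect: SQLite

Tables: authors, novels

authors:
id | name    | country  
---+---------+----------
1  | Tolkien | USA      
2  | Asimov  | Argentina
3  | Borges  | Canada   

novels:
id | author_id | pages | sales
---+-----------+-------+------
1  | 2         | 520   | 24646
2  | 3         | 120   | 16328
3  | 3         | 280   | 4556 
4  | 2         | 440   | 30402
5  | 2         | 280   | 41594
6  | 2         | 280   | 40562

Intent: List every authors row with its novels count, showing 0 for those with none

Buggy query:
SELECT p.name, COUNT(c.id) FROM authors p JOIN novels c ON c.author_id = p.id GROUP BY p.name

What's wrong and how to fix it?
Bug: INNER JOIN drops authors rows that have no matching novels rows

Fix: Switch to LEFT JOIN to retain unmatched parent rows

Corrected query:
SELECT p.name, COUNT(c.id) FROM authors p LEFT JOIN novels c ON c.author_id = p.id GROUP BY p.name

Result:
name    | COUNT(c.id)
--------+------------
Asimov  | 4          
Borges  | 2          
Tolkien | 0          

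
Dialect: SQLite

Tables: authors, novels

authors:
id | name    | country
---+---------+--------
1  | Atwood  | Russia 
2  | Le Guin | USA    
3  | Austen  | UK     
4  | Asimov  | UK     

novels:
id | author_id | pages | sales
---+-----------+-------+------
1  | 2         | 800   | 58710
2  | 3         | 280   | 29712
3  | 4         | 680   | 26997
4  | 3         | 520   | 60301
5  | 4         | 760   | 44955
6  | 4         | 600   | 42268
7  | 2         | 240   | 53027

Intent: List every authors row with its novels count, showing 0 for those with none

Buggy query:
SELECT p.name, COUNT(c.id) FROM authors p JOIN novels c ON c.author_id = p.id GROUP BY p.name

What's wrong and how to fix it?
Bug: An inner join excludes parents with zero children

Fix: Use LEFT JOIN so parents without children still appear (COUNT(c.id) gives 0)

Corrected query:
SELECT p.name, COUNT(c.id) FROM authors p LEFT JOIN novels c ON c.author_id = p.id GROUP BY p.name

Result:
name    | COUNT(c.id)
--------+------------
Asimov  | 3          
Atwood  | 0          
Austen  | 2          
Le Guin | 2          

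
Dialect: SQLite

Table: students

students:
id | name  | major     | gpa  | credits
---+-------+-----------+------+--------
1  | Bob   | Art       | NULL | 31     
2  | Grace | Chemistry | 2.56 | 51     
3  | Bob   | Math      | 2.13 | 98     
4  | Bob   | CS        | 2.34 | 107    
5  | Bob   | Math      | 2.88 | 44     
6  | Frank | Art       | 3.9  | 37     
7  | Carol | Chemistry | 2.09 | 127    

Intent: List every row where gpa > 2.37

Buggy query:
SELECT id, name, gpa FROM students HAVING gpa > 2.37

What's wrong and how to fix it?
Bug: This is a non-aggregate query (no GROUP BY, no aggregates), so in SQLite the HAVING clause is invalid here; a row-level condition belongs in WHERE

Fix: Replace HAVING with WHERE since the condition applies to individual rows

Corrected query:
SELECT id, name, gpa FROM students WHERE gpa > 2.37

Result:
id | name  | gpa 
---+-------+-----
2  | Grace | 2.56
5  | Bob   | 2.88
6  | Frank | 3.9 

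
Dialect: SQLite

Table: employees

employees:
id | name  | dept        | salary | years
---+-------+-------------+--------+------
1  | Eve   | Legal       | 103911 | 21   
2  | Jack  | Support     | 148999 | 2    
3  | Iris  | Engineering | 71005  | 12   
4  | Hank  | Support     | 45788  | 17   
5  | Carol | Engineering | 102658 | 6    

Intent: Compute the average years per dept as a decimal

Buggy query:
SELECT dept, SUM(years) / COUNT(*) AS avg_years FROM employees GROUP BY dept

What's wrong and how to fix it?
Bug: Both operands are integers, so '/' performs integer division and truncates

Fix: Multiply by 1.0 (or CAST to REAL) to force floating-point division

Corrected query:
SELECT dept, SUM(years) * 1.0 / COUNT(*) AS avg_years FROM employees GROUP BY dept

Result:
dept        | avg_years
------------+----------
Engineering | 9        
Legal       | 21       
Support     | 9.5      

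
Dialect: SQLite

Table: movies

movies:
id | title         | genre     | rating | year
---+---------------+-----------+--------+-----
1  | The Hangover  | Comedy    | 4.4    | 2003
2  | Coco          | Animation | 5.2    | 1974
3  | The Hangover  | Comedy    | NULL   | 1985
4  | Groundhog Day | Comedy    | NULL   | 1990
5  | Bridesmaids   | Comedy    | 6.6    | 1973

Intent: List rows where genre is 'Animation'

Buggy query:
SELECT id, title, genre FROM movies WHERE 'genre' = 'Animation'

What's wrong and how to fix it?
Bug: 'genre' in single quotes is a string literal, not the column; the comparison is literal-vs-literal and never true

Fix: Reference the column as genre without single quotes

Corrected query:
SELECT id, title, genre FROM movies WHERE genre = 'Animation'

Result:
id | title | genre    
---+-------+----------
2  | Coco  | Animation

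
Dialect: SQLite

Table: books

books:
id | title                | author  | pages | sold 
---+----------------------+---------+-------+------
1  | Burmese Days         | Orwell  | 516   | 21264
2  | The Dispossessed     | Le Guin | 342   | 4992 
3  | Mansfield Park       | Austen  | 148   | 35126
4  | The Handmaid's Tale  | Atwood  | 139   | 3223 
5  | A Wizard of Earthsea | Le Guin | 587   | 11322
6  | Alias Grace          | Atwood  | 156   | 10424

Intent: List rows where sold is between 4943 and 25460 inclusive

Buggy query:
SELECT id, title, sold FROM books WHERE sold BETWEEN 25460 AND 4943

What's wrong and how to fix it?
Bug: The bounds are reversed; BETWEEN a AND b requires a <= b to match anything

Fix: Swap the bounds so the smaller value comes first

Corrected query:
SELECT id, title, sold FROM books WHERE sold BETWEEN 4943 AND 25460

Result:
id | title                | sold 
---+----------------------+------
1  | Burmese Days         | 21264
2  | The Dispossessed     | 4992 
5  | A Wizard of Earthsea | 11322
6  | Alias Grace          | 10424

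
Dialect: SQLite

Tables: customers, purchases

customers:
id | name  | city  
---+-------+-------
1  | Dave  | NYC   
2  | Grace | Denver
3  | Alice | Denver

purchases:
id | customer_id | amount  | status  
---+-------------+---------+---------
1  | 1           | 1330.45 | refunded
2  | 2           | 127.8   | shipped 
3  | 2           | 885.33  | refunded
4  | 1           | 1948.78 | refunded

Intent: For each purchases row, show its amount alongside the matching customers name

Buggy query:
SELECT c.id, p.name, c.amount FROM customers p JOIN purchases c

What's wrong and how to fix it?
Bug: Missing join condition: each purchases row is matched to all customers rows instead of just its own

Fix: Add ON c.customer_id = p.id to the JOIN

Corrected query:
SELECT c.id, p.name, c.amount FROM customers p JOIN purchases c ON c.customer_id = p.id

Result:
id | name  | amount 
---+-------+--------
1  | Dave  | 1330.45
2  | Grace | 127.8  
3  | Grace | 885.33 
4  | Dave  | 1948.78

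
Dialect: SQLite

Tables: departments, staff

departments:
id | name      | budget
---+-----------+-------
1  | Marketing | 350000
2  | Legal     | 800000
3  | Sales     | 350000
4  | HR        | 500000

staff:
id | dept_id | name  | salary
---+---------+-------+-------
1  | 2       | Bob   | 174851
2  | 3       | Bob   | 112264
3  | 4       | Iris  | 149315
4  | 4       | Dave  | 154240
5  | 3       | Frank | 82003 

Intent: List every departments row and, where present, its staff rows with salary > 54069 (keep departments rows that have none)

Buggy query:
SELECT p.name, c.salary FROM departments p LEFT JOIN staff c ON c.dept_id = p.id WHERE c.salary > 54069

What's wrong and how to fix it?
Bug: A WHERE condition on the right-hand table after LEFT JOIN drops unmatched parents

Fix: Move the right-table condition into the ON clause so unmatched parents are kept

Corrected query:
SELECT p.name, c.salary FROM departments p LEFT JOIN staff c ON c.dept_id = p.id AND c.salary > 54069

Result:
name      | salary
----------+-------
Marketing | NULL  
Legal     | 174851
Sales     | 82003 
Sales     | 112264
HR        | 149315
HR        | 154240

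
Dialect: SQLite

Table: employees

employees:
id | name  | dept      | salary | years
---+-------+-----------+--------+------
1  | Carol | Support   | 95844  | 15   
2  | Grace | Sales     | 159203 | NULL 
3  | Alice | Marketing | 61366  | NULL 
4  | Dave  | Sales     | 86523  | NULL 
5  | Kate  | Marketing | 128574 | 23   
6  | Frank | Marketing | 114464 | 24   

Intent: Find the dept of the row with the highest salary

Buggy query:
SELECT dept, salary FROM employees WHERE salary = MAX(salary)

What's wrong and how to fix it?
Bug: MAX(salary) is an aggregate and cannot be used directly in WHERE

Fix: Wrap MAX in a scalar subquery so WHERE compares against a single value

Corrected query:
SELECT dept, salary FROM employees WHERE salary = (SELECT MAX(salary) FROM employees)

Result:
dept  | salary
------+-------
Sales | 159203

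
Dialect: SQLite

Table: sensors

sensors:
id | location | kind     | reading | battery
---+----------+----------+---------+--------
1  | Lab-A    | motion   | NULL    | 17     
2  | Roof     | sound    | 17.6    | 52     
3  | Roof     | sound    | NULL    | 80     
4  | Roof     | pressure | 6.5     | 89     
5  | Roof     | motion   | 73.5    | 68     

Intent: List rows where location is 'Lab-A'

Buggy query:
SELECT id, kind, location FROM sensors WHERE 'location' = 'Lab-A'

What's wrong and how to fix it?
Bug: Single quotes denote string literals in SQL; the column name is being compared as a constant string

Fix: Reference the column as location without single quotes

Corrected query:
SELECT id, kind, location FROM sensors WHERE location = 'Lab-A'

Result:
id | kind   | location
---+--------+---------
1  | motion | Lab-A   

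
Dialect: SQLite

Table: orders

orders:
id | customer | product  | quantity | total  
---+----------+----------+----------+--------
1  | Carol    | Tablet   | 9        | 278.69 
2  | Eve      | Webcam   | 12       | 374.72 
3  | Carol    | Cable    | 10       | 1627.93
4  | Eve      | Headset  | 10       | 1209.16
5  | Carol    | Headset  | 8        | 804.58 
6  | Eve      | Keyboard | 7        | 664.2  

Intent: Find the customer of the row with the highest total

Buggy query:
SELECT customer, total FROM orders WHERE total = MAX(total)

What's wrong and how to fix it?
Bug: WHERE is evaluated per row; an aggregate over the whole table isn't defined there

Fix: Wrap MAX in a scalar subquery so WHERE compares against a single value

Corrected query:
SELECT customer, total FROM orders WHERE total = (SELECT MAX(total) FROM orders)

Result:
customer | total  
---------+--------
Carol    | 1627.93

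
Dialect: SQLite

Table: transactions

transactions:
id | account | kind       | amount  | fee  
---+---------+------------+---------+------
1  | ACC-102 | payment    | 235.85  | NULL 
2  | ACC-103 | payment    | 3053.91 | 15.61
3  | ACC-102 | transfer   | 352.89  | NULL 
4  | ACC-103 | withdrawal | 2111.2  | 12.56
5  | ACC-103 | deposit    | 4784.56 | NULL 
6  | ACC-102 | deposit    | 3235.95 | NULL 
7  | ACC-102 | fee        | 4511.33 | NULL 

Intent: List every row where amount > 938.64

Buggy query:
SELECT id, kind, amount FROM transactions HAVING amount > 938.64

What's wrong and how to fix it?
Bug: This is a non-aggregate query (no GROUP BY, no aggregates), so in SQLite the HAVING clause is invalid here; a row-level condition belongs in WHERE

Fix: Use WHERE for row-level filtering

Corrected query:
SELECT id, kind, amount FROM transactions WHERE amount > 938.64

Result:
id | kind       | amount 
---+------------+--------
2  | payment    | 3053.91
4  | withdrawal | 2111.2 
5  | deposit    | 4784.56
6  | deposit    | 3235.95
7  | fee        | 4511.33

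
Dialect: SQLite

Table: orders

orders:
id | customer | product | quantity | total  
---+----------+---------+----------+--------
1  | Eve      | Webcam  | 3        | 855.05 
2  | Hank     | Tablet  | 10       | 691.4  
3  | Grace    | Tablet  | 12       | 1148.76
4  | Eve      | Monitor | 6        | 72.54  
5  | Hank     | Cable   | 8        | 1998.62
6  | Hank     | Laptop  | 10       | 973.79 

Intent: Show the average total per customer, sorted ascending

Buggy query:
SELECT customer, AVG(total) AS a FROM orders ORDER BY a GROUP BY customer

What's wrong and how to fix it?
Bug: GROUP BY must precede ORDER BY

Fix: Move ORDER BY to the end, after GROUP BY

Corrected query:
SELECT customer, AVG(total) AS a FROM orders GROUP BY customer ORDER BY a

Result:
customer | a      
---------+--------
Eve      | 463.795
Grace    | 1148.76
Hank     | 1221.27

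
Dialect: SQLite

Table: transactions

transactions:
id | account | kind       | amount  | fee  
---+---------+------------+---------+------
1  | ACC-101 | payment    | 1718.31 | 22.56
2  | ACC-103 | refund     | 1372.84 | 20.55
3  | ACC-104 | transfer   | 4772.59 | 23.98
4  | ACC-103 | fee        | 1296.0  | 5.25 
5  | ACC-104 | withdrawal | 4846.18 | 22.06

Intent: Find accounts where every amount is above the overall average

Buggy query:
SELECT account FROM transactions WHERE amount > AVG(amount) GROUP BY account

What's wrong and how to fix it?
Bug: AVG() is an aggregate; it can't sit directly in WHERE

Fix: Use a subquery for AVG and a HAVING MIN(...) filter so the condition holds for every row in the group

Corrected query:
SELECT account FROM transactions GROUP BY account HAVING MIN(amount) > (SELECT AVG(amount) FROM transactions)

Result:
account
-------
ACC-104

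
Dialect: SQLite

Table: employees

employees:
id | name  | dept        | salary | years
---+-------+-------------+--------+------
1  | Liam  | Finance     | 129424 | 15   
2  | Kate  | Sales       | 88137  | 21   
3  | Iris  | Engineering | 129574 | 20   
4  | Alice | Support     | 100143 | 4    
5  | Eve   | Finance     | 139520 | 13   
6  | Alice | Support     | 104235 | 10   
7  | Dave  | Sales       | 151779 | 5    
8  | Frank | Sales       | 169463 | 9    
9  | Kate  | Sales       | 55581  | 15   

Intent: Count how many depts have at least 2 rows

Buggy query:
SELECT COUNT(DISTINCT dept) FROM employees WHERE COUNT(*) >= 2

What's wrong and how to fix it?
Bug: WHERE filters individual rows, not groups, so a group-level COUNT is invalid there

Fix: Group first with HAVING COUNT(*) >= 2, then COUNT the resulting groups

Corrected query:
SELECT COUNT(*) FROM (SELECT dept FROM employees GROUP BY dept HAVING COUNT(*) >= 2)

Result:
COUNT(*)
--------
3       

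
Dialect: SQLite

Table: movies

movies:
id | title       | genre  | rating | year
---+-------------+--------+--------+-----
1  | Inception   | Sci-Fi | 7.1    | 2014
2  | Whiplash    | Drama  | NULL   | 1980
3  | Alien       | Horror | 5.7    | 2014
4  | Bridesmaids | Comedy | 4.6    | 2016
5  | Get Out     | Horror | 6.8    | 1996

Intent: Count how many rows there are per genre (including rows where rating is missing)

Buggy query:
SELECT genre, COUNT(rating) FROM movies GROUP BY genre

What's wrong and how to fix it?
Bug: COUNT(column) counts non-NULL values only; rows with NULL rating aren't counted

Fix: Use COUNT(*) to count all rows regardless of NULL

Corrected query:
SELECT genre, COUNT(*) FROM movies GROUP BY genre

Result:
genre  | COUNT(*)
-------+---------
Comedy | 1       
Drama  | 1       
Horror | 2       
Sci-Fi | 1       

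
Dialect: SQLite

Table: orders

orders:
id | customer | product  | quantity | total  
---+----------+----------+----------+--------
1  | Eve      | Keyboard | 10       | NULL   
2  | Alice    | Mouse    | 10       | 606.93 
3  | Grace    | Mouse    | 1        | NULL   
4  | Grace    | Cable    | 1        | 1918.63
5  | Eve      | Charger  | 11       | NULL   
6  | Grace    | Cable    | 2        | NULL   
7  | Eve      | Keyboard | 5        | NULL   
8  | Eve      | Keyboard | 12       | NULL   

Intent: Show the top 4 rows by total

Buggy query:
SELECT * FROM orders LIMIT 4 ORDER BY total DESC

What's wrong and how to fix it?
Bug: LIMIT must come after ORDER BY

Fix: Sort with ORDER BY, then apply LIMIT

Corrected query:
SELECT * FROM orders ORDER BY total DESC LIMIT 4

Result:
id | customer | product  | quantity | total  
---+----------+----------+----------+--------
4  | Grace    | Cable    | 1        | 1918.63
2  | Alice    | Mouse    | 10       | 606.93 
1  | Eve      | Keyboard | 10       | NULL   
3  | Grace    | Mouse    | 1        | NULL   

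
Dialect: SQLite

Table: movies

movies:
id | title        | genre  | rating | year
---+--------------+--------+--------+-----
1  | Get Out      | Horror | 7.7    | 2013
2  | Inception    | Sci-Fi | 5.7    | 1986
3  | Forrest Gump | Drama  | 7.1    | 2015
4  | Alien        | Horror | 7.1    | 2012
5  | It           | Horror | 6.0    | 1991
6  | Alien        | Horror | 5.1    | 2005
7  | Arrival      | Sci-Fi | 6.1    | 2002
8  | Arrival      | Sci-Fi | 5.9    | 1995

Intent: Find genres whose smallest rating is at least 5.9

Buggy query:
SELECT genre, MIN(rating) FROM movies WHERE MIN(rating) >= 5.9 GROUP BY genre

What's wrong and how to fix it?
Bug: Aggregates like MIN are computed per group after WHERE runs

Fix: Replace WHERE with HAVING after the GROUP BY

Corrected query:
SELECT genre, MIN(rating) FROM movies GROUP BY genre HAVING MIN(rating) >= 5.9

Result:
genre | MIN(rating)
------+------------
Drama | 7.1        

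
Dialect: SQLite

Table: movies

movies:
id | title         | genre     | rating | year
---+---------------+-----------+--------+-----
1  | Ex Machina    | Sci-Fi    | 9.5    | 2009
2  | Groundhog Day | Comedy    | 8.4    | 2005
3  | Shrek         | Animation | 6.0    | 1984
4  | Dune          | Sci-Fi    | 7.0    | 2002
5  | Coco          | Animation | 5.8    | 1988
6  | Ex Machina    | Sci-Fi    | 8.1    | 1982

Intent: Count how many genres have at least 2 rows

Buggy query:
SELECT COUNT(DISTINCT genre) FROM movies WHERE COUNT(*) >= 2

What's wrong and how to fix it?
Bug: WHERE filters individual rows, not groups, so a group-level COUNT is invalid there

Fix: Use a subquery that GROUPs and filters with HAVING, then count its rows

Corrected query:
SELECT COUNT(*) FROM (SELECT genre FROM movies GROUP BY genre HAVING COUNT(*) >= 2)

Result:
COUNT(*)
--------
2       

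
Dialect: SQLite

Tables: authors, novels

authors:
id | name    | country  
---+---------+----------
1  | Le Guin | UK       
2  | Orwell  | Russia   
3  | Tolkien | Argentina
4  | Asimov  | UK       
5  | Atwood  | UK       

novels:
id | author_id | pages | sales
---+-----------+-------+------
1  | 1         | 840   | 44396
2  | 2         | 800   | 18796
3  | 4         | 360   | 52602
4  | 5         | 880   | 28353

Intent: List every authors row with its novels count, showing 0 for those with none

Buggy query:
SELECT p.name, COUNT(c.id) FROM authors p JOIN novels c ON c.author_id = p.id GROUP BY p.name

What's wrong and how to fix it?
Bug: INNER JOIN drops authors rows that have no matching novels rows

Fix: Use LEFT JOIN so parents without children still appear (COUNT(c.id) gives 0)

Corrected query:
SELECT p.name, COUNT(c.id) FROM authors p LEFT JOIN novels c ON c.author_id = p.id GROUP BY p.name

Result:
name    | COUNT(c.id)
--------+------------
Asimov  | 1          
Atwood  | 1          
Le Guin | 1          
Orwell  | 1          
Tolkien | 0          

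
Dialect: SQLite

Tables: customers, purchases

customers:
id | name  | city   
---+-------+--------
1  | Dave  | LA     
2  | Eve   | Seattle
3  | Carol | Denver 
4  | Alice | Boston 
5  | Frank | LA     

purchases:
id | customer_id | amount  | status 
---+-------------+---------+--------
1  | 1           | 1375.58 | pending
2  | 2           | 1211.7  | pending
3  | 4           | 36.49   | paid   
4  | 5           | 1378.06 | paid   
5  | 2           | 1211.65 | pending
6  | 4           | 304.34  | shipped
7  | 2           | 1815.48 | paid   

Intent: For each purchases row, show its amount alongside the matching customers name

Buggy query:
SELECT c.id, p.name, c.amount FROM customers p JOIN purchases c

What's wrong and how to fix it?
Bug: Missing join condition: each purchases row is matched to all customers rows instead of just its own

Fix: Add ON c.customer_id = p.id to the JOIN

Corrected query:
SELECT c.id, p.name, c.amount FROM customers p JOIN purchases c ON c.customer_id = p.id

Result:
id | name  | amount 
---+-------+--------
1  | Dave  | 1375.58
2  | Eve   | 1211.7 
3  | Alice | 36.49  
4  | Frank | 1378.06
5  | Eve   | 1211.65
6  | Alice | 304.34 
7  | Eve   | 1815.48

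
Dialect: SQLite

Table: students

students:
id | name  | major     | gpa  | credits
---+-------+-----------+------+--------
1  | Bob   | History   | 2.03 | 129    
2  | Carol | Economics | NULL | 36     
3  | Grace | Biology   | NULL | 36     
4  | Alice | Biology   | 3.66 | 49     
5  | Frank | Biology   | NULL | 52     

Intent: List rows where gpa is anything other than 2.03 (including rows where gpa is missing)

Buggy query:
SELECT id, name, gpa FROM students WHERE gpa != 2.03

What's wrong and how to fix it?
Bug: Inequality against NULL is unknown, not true; rows with NULL are dropped

Fix: Add an explicit OR gpa IS NULL to include the missing-value rows

Corrected query:
SELECT id, name, gpa FROM students WHERE gpa != 2.03 OR gpa IS NULL

Result:
id | name  | gpa 
---+-------+-----
2  | Carol | NULL
3  | Grace | NULL
4  | Alice | 3.66
5  | Frank | NULL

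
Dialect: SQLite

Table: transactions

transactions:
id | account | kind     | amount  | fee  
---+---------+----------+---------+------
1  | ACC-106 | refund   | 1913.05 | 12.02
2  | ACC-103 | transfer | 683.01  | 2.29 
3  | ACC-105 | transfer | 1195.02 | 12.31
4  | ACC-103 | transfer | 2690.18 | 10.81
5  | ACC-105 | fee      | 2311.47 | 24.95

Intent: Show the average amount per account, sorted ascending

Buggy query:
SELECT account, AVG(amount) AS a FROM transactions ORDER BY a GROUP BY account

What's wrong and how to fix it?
Bug: ORDER BY appears before GROUP BY; SQL clause order requires GROUP BY first

Fix: Reorder: SELECT … FROM … GROUP BY … ORDER BY …

Corrected query:
SELECT account, AVG(amount) AS a FROM transactions GROUP BY account ORDER BY a

Result:
account | a       
--------+---------
ACC-103 | 1686.595
ACC-105 | 1753.245
ACC-106 | 1913.05 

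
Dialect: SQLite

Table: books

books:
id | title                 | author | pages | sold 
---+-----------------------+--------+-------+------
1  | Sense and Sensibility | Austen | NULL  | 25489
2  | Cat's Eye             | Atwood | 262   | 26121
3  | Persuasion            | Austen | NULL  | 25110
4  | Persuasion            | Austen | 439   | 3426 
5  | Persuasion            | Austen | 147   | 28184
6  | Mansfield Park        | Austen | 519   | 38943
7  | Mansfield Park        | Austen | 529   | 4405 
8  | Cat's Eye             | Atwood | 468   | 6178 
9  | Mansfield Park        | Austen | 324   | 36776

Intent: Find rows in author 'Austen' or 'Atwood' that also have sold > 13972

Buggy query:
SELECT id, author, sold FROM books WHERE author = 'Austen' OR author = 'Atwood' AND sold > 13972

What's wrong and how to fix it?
Bug: AND binds tighter than OR, so this parses as author = 'Austen' OR (author = 'Atwood' AND sold > 13972)

Fix: Add parentheses around the OR so the AND applies to both alternatives

Corrected query:
SELECT id, author, sold FROM books WHERE (author = 'Austen' OR author = 'Atwood') AND sold > 13972

Result:
id | author | sold 
---+--------+------
1  | Austen | 25489
2  | Atwood | 26121
3  | Austen | 25110
5  | Austen | 28184
6  | Austen | 38943
9  | Austen | 36776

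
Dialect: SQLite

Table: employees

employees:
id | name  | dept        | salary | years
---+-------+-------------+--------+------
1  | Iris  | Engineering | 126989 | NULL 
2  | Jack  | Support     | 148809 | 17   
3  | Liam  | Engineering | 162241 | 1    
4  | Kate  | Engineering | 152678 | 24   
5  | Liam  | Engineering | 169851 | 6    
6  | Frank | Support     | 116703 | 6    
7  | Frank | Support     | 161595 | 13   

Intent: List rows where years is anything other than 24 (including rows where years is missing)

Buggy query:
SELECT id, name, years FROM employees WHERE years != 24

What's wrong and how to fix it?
Bug: Inequality against NULL is unknown, not true; rows with NULL are dropped

Fix: Add an explicit OR years IS NULL to include the missing-value rows

Corrected query:
SELECT id, name, years FROM employees WHERE years != 24 OR years IS NULL

Result:
id | name  | years
---+-------+------
1  | Iris  | NULL 
2  | Jack  | 17   
3  | Liam  | 1    
5  | Liam  | 6    
6  | Frank | 6    
7  | Frank | 13   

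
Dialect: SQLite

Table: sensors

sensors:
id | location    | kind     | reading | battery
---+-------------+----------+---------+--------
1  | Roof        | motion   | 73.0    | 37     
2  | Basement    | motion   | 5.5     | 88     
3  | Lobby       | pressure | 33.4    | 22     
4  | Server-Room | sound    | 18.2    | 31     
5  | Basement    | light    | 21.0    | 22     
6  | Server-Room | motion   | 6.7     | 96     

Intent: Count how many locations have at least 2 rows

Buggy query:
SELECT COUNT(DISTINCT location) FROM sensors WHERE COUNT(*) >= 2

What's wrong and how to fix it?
Bug: COUNT(*) cannot appear in WHERE; the per-group count doesn't exist yet

Fix: Use a subquery that GROUPs and filters with HAVING, then count its rows

Corrected query:
SELECT COUNT(*) FROM (SELECT location FROM sensors GROUP BY location HAVING COUNT(*) >= 2)

Result:
COUNT(*)
--------
2       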